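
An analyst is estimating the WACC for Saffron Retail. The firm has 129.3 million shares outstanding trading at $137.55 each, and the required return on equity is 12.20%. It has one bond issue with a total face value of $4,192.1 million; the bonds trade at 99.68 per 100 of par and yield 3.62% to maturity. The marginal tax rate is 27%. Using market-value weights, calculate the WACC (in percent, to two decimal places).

Market value of equity E = 137.55 × 129.3m = 17785.215m. Market value of debt D = 4192.1m × 99.68/100 = 4178.68528m.
Total capital V = 17785.215 + 4178.68528 = 21963.90028.
Equity: weight = 17785.215/21963.90028 = 0.8097; cost = 12.2%.
Bonds outstanding: weight = 4178.68528/21963.90028 = 0.1903; after-tax cost = 3.62% × (1 − 27%) = 2.6426%.
WACC = 0.8097 × 12.2000% + 0.1903 × 2.6426% = 10.3817%.

10.38%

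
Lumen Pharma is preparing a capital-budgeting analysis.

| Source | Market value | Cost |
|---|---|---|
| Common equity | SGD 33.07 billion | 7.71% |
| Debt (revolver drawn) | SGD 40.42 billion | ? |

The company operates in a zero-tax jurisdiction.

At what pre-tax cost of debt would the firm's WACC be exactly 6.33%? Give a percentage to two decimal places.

5.20%

Total capital V = 33.07 + 40.42 = 73.49.
Equity weight = 33.07/73.49 = 0.4500.
Revolver drawn weight = 40.42/73.49 = 0.5500.
Equity contribution = 0.4500 × 7.71% = 3.4694%.
Remaining for debt = 6.33% − 3.4694% = 2.8606%.
Rd × (1 − 0%) × 0.5500 = 2.8606%  ⇒  Rd = 5.2009%.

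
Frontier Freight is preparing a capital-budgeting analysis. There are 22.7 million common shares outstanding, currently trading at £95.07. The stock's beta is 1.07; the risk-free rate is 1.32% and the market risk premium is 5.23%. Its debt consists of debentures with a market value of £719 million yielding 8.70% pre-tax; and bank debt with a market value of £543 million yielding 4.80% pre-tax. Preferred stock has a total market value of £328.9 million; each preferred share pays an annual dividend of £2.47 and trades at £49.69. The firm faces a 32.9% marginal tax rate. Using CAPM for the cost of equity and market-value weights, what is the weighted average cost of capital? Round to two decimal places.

Cost of equity via CAPM: Re = 1.32% + 1.07 × 5.23% = 6.9161%.
Cost of preferred: Rp = 2.47 / 49.69 = 4.9708%.
Market value of equity E = 95.07 × 22.7m = 2158.089m.
Total capital V = 2158.089 + 328.9 + 719 + 543 = 3748.989.
Equity: weight = 2158.089/3748.989 = 0.5756; cost = 6.9161%.
Preferred: weight = 328.9/3748.989 = 0.0877; cost = 4.9708%.
Debentures: weight = 719/3748.989 = 0.1918; after-tax cost = 8.7% × (1 − 32.9%) = 5.8377%.
Bank debt: weight = 543/3748.989 = 0.1448; after-tax cost = 4.8% × (1 − 32.9%) = 3.2208%.
WACC = 0.5756 × 6.9161% + 0.0877 × 4.9708% + 0.1918 × 5.8377% + 0.1448 × 3.2208% = 6.0034%.

6.00%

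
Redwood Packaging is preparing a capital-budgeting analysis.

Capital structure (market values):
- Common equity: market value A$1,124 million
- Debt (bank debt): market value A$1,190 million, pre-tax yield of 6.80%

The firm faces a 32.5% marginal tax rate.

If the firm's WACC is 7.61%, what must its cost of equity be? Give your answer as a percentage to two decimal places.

10.81%

Total capital V = 1124 + 1190 = 2314.
Equity weight = 1124/2314 = 0.4857.
Bank debt weight = 1190/2314 = 0.5143.
Debt contribution = 0.5143 × 6.8% × (1 − 32.5%) = 2.3605%.
Required equity contribution = 7.61% − 2.3605% = 5.2495%.
Re = 5.2495% / 0.4857 = 10.8073%.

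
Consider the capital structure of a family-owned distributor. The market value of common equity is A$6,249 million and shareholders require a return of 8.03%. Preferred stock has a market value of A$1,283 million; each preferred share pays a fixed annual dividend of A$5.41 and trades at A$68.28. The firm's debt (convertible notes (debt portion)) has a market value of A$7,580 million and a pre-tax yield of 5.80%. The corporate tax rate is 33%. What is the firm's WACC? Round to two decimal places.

5.94%

Cost of preferred: Rp = 5.41 / 68.28 = 7.9233%.
Total capital V = 6249 + 1283 + 7580 = 15112.
Equity: weight = 6249/15112 = 0.4135; cost = 8.03%.
Preferred: weight = 1283/15112 = 0.0849; cost = 7.9233%.
Convertible notes (debt portion): weight = 7580/15112 = 0.5016; after-tax cost = 5.8% × (1 − 33%) = 3.8860%.
WACC = 0.4135 × 8.0300% + 0.0849 × 7.9233% + 0.5016 × 3.8860% = 5.9424%.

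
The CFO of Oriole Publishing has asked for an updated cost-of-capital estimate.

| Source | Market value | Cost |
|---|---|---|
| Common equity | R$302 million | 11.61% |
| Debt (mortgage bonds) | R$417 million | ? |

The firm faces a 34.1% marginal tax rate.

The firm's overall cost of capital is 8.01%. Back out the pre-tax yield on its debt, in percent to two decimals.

8.20%

Total capital V = 302 + 417 = 719.
Equity weight = 302/719 = 0.4200.
Mortgage bonds weight = 417/719 = 0.5800.
Equity contribution = 0.4200 × 11.61% = 4.8765%.
Remaining for debt = 8.01% − 4.8765% = 3.1335%.
Rd × (1 − 34.1%) × 0.5800 = 3.1335%  ⇒  Rd = 8.1985%.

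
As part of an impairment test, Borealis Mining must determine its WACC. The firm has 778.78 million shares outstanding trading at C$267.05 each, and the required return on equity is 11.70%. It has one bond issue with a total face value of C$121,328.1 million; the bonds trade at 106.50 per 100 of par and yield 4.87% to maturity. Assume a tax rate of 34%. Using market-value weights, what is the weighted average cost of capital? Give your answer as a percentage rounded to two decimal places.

8.45%

Market value of equity E = 267.05 × 778.78m = 207973.199m. Market value of debt D = 121328.1m × 106.5/100 = 129214.4265m.
Total capital V = 207973.199 + 129214.4265 = 337187.6255.
Equity: weight = 207973.199/337187.6255 = 0.6168; cost = 11.7%.
Bonds outstanding: weight = 129214.4265/337187.6255 = 0.3832; after-tax cost = 4.87% × (1 − 34%) = 3.2142%.
WACC = 0.6168 × 11.7000% + 0.3832 × 3.2142% = 8.4481%.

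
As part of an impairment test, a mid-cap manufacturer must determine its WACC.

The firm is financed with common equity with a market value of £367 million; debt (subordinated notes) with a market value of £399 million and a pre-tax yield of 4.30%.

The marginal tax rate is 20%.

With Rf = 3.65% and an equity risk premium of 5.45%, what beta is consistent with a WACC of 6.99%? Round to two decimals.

1.32

Total capital V = 367 + 399 = 766.
Equity weight = 367/766 = 0.4791.
Subordinated notes weight = 399/766 = 0.5209.
Debt contribution = 0.5209 × 4.3% × (1 − 20%) = 1.7919%.
Required equity contribution = 6.99% − 1.7919% = 5.1981%  ⇒  Re = 10.8495%.
CAPM: 10.8495% = 3.65% + β × 5.45%  ⇒  β = 1.3210.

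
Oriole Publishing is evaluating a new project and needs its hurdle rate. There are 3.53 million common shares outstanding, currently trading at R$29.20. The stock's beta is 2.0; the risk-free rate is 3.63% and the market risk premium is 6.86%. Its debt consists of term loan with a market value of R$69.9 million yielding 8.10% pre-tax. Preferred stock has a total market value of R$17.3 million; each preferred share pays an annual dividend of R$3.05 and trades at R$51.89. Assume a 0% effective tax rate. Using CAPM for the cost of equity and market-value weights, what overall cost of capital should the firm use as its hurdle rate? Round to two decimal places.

12.91%

Cost of equity via CAPM: Re = 3.63% + 2.0 × 6.86% = 17.3500%.
Cost of preferred: Rp = 3.05 / 51.89 = 5.8778%.
Market value of equity E = 29.2 × 3.53m = 103.076m.
Total capital V = 103.076 + 17.3 + 69.9 = 190.276.
Equity: weight = 103.076/190.276 = 0.5417; cost = 17.35%.
Preferred: weight = 17.3/190.276 = 0.0909; cost = 5.8778%.
Term loan: weight = 69.9/190.276 = 0.3674; after-tax cost = 8.1% × (1 − 0%) = 8.1000%.
WACC = 0.5417 × 17.3500% + 0.0909 × 5.8778% + 0.3674 × 8.1000% = 12.9089%.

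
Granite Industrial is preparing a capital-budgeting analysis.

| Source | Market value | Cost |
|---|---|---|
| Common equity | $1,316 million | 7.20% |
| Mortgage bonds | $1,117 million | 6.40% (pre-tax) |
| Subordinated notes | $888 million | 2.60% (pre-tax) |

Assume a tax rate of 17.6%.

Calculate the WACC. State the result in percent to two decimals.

Total capital V = 1316 + 1117 + 888 = 3321.
Equity: weight = 1316/3321 = 0.3963; cost = 7.2%.
Mortgage bonds: weight = 1117/3321 = 0.3363; after-tax cost = 6.4% × (1 − 17.6%) = 5.2736%.
Subordinated notes: weight = 888/3321 = 0.2674; after-tax cost = 2.6% × (1 − 17.6%) = 2.1424%.
WACC = 0.3963 × 7.2000% + 0.3363 × 5.2736% + 0.2674 × 2.1424% = 5.1997%.

5.20%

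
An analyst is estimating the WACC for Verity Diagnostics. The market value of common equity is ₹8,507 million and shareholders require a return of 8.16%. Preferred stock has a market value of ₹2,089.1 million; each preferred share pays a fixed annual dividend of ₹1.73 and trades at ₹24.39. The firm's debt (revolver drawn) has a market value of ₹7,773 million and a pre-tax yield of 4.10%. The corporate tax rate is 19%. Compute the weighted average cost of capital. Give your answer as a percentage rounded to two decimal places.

5.99%

Cost of preferred: Rp = 1.73 / 24.39 = 7.0931%.
Total capital V = 8507 + 2089.1 + 7773 = 18369.1.
Equity: weight = 8507/18369.1 = 0.4631; cost = 8.16%.
Preferred: weight = 2089.1/18369.1 = 0.1137; cost = 7.0931%.
Revolver drawn: weight = 7773/18369.1 = 0.4232; after-tax cost = 4.1% × (1 − 19%) = 3.3210%.
WACC = 0.4631 × 8.1600% + 0.1137 × 7.0931% + 0.4232 × 3.3210% = 5.9910%.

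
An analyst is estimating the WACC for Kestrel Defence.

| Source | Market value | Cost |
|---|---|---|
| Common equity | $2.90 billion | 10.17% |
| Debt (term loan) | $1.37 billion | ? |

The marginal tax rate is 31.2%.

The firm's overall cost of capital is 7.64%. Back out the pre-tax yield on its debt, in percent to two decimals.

3.32%

Total capital V = 2.9 + 1.37 = 4.27.
Equity weight = 2.9/4.27 = 0.6792.
Term loan weight = 1.37/4.27 = 0.3208.
Equity contribution = 0.6792 × 10.17% = 6.9070%.
Remaining for debt = 7.64% − 6.9070% = 0.7330%.
Rd × (1 − 31.2%) × 0.3208 = 0.7330%  ⇒  Rd = 3.3205%.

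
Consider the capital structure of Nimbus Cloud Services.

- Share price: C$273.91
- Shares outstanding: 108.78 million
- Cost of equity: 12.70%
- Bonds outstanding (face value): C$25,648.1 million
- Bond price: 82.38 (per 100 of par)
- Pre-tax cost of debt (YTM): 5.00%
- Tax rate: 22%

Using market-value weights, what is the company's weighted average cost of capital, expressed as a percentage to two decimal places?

Market value of equity E = 273.91 × 108.78m = 29795.9298m. Market value of debt D = 25648.1m × 82.38/100 = 21128.90478m.
Total capital V = 29795.9298 + 21128.90478 = 50924.83458.
Equity: weight = 29795.9298/50924.83458 = 0.5851; cost = 12.7%.
Bonds outstanding: weight = 21128.90478/50924.83458 = 0.4149; after-tax cost = 5% × (1 − 22%) = 3.9000%.
WACC = 0.5851 × 12.7000% + 0.4149 × 3.9000% = 9.0488%.

9.05%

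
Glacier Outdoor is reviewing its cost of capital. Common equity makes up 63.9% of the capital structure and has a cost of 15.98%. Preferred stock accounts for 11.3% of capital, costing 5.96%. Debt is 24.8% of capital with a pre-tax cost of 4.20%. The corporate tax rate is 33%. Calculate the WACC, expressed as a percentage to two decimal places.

11.58%

After-tax cost of debt = 4.2% × (1 − 33%) = 2.8140%.
WACC = 0.639 × 15.9800% + 0.113 × 5.9600% + 0.248 × 2.8140% = 11.5826%.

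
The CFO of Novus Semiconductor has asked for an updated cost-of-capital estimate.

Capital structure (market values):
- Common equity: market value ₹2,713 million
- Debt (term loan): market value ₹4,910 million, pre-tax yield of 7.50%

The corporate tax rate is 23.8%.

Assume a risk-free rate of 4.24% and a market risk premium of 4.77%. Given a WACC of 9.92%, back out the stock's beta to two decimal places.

Total capital V = 2713 + 4910 = 7623.
Equity weight = 2713/7623 = 0.3559.
Term loan weight = 4910/7623 = 0.6441.
Debt contribution = 0.6441 × 7.5% × (1 − 23.8%) = 3.6811%.
Required equity contribution = 9.92% − 3.6811% = 6.2389%  ⇒  Re = 17.5302%.
CAPM: 17.5302% = 4.24% + β × 4.77%  ⇒  β = 2.7862.

2.79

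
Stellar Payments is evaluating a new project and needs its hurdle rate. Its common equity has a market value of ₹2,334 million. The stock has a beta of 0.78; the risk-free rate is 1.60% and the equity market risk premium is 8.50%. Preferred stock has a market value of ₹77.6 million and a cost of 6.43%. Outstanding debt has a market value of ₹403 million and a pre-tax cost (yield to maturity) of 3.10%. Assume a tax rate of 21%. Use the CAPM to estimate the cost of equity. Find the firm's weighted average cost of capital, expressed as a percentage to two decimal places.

Cost of equity via CAPM: Re = 1.6% + 0.78 × 8.5% = 8.2300%.
Total capital V = 2334 + 77.6 + 403 = 2814.6.
Equity: weight = 2334/2814.6 = 0.8292; cost = 8.23%.
Preferred: weight = 77.6/2814.6 = 0.0276; cost = 6.43%.
Debt: weight = 403/2814.6 = 0.1432; after-tax cost = 3.1% × (1 − 21%) = 2.4490%.
WACC = 0.8292 × 8.2300% + 0.0276 × 6.4300% + 0.1432 × 2.4490% = 7.3526%.

7.35%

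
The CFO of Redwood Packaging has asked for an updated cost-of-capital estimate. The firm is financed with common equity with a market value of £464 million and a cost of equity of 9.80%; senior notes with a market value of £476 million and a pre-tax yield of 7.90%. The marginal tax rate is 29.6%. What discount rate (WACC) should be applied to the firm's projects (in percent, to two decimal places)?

Total capital V = 464 + 476 = 940.
Equity: weight = 464/940 = 0.4936; cost = 9.8%.
Senior notes: weight = 476/940 = 0.5064; after-tax cost = 7.9% × (1 − 29.6%) = 5.5616%.
WACC = 0.4936 × 9.8000% + 0.5064 × 5.5616% = 7.6537%.

7.65%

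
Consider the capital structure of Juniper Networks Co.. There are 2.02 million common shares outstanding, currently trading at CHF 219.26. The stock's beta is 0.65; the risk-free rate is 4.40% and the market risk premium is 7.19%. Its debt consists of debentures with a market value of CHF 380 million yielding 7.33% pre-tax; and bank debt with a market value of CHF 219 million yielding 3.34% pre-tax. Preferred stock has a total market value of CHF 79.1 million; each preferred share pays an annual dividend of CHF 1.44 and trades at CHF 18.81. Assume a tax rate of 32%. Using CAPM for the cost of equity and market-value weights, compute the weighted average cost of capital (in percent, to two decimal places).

Cost of equity via CAPM: Re = 4.4% + 0.65 × 7.19% = 9.0735%.
Cost of preferred: Rp = 1.44 / 18.81 = 7.6555%.
Market value of equity E = 219.26 × 2.02m = 442.9052m.
Total capital V = 442.9052 + 79.1 + 380 + 219 = 1121.0052.
Equity: weight = 442.9052/1121.0052 = 0.3951; cost = 9.0735%.
Preferred: weight = 79.1/1121.0052 = 0.0706; cost = 7.6555%.
Debentures: weight = 380/1121.0052 = 0.3390; after-tax cost = 7.33% × (1 − 32%) = 4.9844%.
Bank debt: weight = 219/1121.0052 = 0.1954; after-tax cost = 3.34% × (1 − 32%) = 2.2712%.
WACC = 0.3951 × 9.0735% + 0.0706 × 7.6555% + 0.3390 × 4.9844% + 0.1954 × 2.2712% = 6.2584%.

6.26%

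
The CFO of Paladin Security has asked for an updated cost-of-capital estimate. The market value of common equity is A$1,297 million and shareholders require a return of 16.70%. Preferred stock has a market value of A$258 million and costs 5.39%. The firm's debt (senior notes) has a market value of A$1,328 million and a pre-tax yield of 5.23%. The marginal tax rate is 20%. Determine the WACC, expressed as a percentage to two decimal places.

9.92%

Total capital V = 1297 + 258 + 1328 = 2883.
Equity: weight = 1297/2883 = 0.4499; cost = 16.7%.
Preferred: weight = 258/2883 = 0.0895; cost = 5.39%.
Senior notes: weight = 1328/2883 = 0.4606; after-tax cost = 5.23% × (1 − 20%) = 4.1840%.
WACC = 0.4499 × 16.7000% + 0.0895 × 5.3900% + 0.4606 × 4.1840% = 9.9226%.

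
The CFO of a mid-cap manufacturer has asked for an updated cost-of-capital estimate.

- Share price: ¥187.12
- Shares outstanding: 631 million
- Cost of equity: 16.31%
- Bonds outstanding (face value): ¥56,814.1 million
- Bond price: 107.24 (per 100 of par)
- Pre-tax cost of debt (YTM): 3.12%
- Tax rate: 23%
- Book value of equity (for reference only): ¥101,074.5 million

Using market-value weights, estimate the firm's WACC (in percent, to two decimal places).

Market value of equity E = 187.12 × 631m = 118072.72m. Market value of debt D = 56814.1m × 107.24/100 = 60927.44084m.
Total capital V = 118072.72 + 60927.44084 = 179000.16084.
Equity: weight = 118072.72/179000.16084 = 0.6596; cost = 16.31%.
Bonds outstanding: weight = 60927.44084/179000.16084 = 0.3404; after-tax cost = 3.12% × (1 − 23%) = 2.4024%.
WACC = 0.6596 × 16.3100% + 0.3404 × 2.4024% = 11.5762%.

11.58%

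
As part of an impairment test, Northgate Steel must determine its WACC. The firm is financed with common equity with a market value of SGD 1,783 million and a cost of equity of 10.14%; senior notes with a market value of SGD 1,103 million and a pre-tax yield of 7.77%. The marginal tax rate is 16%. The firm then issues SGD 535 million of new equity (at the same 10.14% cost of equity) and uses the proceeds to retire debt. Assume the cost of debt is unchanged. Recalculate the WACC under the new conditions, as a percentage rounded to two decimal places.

After the change:
Total capital V = 2318 + 568 = 2886.
Equity: weight = 2318/2886 = 0.8032; cost = 10.14%.
Senior notes: weight = 568/2886 = 0.1968; after-tax cost = 7.77% × (1 − 16%) = 6.5268%.
WACC = 0.8032 × 10.1400% + 0.1968 × 6.5268% = 9.4289%.

9.43%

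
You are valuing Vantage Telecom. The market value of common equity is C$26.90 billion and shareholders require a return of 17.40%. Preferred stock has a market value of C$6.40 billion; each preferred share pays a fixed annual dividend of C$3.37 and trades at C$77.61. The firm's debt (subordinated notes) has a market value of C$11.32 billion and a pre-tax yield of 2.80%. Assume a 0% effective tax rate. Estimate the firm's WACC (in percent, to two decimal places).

11.82%

Cost of preferred: Rp = 3.37 / 77.61 = 4.3422%.
Total capital V = 26.9 + 6.4 + 11.32 = 44.62.
Equity: weight = 26.9/44.62 = 0.6029; cost = 17.4%.
Preferred: weight = 6.4/44.62 = 0.1434; cost = 4.3422%.
Subordinated notes: weight = 11.32/44.62 = 0.2537; after-tax cost = 2.8% × (1 − 0%) = 2.8000%.
WACC = 0.6029 × 17.4000% + 0.1434 × 4.3422% + 0.2537 × 2.8000% = 11.8231%.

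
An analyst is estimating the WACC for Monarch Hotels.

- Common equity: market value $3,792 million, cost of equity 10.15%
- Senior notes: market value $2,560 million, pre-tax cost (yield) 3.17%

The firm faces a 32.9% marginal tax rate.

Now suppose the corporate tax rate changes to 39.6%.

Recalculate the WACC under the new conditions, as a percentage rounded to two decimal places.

6.83%

After the change:
Total capital V = 3792 + 2560 = 6352.
Equity: weight = 3792/6352 = 0.5970; cost = 10.15%.
Senior notes: weight = 2560/6352 = 0.4030; after-tax cost = 3.17% × (1 − 39.6%) = 1.9147%.
WACC = 0.5970 × 10.1500% + 0.4030 × 1.9147% = 6.8310%.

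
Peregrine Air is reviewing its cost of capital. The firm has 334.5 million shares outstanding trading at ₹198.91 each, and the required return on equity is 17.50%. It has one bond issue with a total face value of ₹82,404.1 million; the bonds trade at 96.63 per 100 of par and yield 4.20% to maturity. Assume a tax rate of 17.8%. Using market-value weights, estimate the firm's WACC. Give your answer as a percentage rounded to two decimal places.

Market value of equity E = 198.91 × 334.5m = 66535.395m. Market value of debt D = 82404.1m × 96.63/100 = 79627.08183m.
Total capital V = 66535.395 + 79627.08183 = 146162.47683.
Equity: weight = 66535.395/146162.47683 = 0.4552; cost = 17.5%.
Bonds outstanding: weight = 79627.08183/146162.47683 = 0.5448; after-tax cost = 4.2% × (1 − 17.8%) = 3.4524%.
WACC = 0.4552 × 17.5000% + 0.5448 × 3.4524% = 9.8471%.

9.85%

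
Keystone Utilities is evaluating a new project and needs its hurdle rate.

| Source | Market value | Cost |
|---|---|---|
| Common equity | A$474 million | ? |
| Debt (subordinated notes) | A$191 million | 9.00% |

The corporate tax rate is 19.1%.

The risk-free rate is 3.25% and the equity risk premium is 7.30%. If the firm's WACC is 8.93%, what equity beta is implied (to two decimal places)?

0.87

Total capital V = 474 + 191 = 665.
Equity weight = 474/665 = 0.7128.
Subordinated notes weight = 191/665 = 0.2872.
Debt contribution = 0.2872 × 9% × (1 − 19.1%) = 2.0912%.
Required equity contribution = 8.93% − 2.0912% = 6.8388%  ⇒  Re = 9.5945%.
CAPM: 9.5945% = 3.25% + β × 7.3%  ⇒  β = 0.8691.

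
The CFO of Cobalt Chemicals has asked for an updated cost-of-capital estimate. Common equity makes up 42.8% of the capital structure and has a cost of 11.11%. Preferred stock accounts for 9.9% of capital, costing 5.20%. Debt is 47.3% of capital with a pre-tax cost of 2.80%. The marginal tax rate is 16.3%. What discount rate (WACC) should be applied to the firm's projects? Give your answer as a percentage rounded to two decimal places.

After-tax cost of debt = 2.8% × (1 − 16.3%) = 2.3436%.
WACC = 0.428 × 11.1100% + 0.099 × 5.2000% + 0.473 × 2.3436% = 6.3784%.

6.38%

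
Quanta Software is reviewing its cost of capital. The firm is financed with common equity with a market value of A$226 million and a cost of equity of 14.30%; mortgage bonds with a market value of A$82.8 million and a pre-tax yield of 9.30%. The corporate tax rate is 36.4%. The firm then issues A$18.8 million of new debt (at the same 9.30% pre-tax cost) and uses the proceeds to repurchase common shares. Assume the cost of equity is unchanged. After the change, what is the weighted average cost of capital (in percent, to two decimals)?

After the change:
Total capital V = 207.2 + 101.6 = 308.8.
Equity: weight = 207.2/308.8 = 0.6710; cost = 14.3%.
Mortgage bonds: weight = 101.6/308.8 = 0.3290; after-tax cost = 9.3% × (1 − 36.4%) = 5.9148%.
WACC = 0.6710 × 14.3000% + 0.3290 × 5.9148% = 11.5411%.

11.54%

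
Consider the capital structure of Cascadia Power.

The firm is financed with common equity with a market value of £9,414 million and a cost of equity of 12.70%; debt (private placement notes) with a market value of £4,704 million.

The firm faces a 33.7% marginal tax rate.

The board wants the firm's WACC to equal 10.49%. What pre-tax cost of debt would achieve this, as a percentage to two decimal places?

Total capital V = 9414 + 4704 = 14118.
Equity weight = 9414/14118 = 0.6668.
Private placement notes weight = 4704/14118 = 0.3332.
Equity contribution = 0.6668 × 12.7% = 8.4685%.
Remaining for debt = 10.49% − 8.4685% = 2.0215%.
Rd × (1 − 33.7%) × 0.3332 = 2.0215%  ⇒  Rd = 9.1511%.

9.15%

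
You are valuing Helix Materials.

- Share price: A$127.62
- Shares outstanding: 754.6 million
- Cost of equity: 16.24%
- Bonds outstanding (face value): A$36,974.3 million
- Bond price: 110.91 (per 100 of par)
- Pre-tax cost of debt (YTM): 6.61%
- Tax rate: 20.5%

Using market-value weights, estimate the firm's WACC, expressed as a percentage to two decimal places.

Market value of equity E = 127.62 × 754.6m = 96302.052m. Market value of debt D = 36974.3m × 110.91/100 = 41008.19613m.
Total capital V = 96302.052 + 41008.19613 = 137310.24813.
Equity: weight = 96302.052/137310.24813 = 0.7013; cost = 16.24%.
Bonds outstanding: weight = 41008.19613/137310.24813 = 0.2987; after-tax cost = 6.61% × (1 − 20.5%) = 5.2550%.
WACC = 0.7013 × 16.2400% + 0.2987 × 5.2550% = 12.9593%.

12.96%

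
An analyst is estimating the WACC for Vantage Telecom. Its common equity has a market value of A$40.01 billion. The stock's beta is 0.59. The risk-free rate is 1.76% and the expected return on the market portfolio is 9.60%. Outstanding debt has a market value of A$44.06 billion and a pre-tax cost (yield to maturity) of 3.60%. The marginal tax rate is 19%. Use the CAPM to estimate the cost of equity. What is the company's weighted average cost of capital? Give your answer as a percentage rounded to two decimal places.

4.57%

Market risk premium = 9.6% − 1.76% = 7.84%.
Cost of equity via CAPM: Re = 1.76% + 0.59 × 7.84% = 6.3856%.
Total capital V = 40.01 + 44.06 = 84.07.
Equity: weight = 40.01/84.07 = 0.4759; cost = 6.3856%.
Debt: weight = 44.06/84.07 = 0.5241; after-tax cost = 3.6% × (1 − 19%) = 2.9160%.
WACC = 0.4759 × 6.3856% + 0.5241 × 2.9160% = 4.5672%.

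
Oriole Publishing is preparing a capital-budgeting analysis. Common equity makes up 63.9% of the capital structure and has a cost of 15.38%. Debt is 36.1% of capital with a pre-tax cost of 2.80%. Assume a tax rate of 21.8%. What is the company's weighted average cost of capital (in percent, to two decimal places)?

10.62%

After-tax cost of debt = 2.8% × (1 − 21.8%) = 2.1896%.
WACC = 0.639 × 15.3800% + 0.361 × 2.1896% = 10.6183%.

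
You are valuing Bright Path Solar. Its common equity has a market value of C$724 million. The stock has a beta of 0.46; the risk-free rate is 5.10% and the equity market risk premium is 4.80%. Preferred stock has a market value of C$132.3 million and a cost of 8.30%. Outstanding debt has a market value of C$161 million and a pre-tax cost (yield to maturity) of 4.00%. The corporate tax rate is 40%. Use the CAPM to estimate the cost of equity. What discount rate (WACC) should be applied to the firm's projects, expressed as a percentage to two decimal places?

Cost of equity via CAPM: Re = 5.1% + 0.46 × 4.8% = 7.3080%.
Total capital V = 724 + 132.3 + 161 = 1017.3.
Equity: weight = 724/1017.3 = 0.7117; cost = 7.308%.
Preferred: weight = 132.3/1017.3 = 0.1301; cost = 8.3%.
Debt: weight = 161/1017.3 = 0.1583; after-tax cost = 4% × (1 − 40%) = 2.4000%.
WACC = 0.7117 × 7.3080% + 0.1301 × 8.3000% + 0.1583 × 2.4000% = 6.6603%.

6.66%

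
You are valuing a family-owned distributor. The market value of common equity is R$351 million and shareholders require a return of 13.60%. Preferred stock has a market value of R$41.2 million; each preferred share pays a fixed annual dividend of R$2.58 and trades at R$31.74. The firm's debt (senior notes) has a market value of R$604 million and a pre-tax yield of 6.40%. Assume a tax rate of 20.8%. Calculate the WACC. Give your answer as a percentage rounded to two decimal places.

8.20%

Cost of preferred: Rp = 2.58 / 31.74 = 8.1285%.
Total capital V = 351 + 41.2 + 604 = 996.2.
Equity: weight = 351/996.2 = 0.3523; cost = 13.6%.
Preferred: weight = 41.2/996.2 = 0.0414; cost = 8.1285%.
Senior notes: weight = 604/996.2 = 0.6063; after-tax cost = 6.4% × (1 − 20.8%) = 5.0688%.
WACC = 0.3523 × 13.6000% + 0.0414 × 8.1285% + 0.6063 × 5.0688% = 8.2012%.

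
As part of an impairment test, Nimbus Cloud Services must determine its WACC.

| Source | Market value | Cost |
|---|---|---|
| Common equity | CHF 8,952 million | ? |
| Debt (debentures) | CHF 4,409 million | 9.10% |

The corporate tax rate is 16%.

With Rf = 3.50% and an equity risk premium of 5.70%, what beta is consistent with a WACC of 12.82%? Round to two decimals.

2.08

Total capital V = 8952 + 4409 = 13361.
Equity weight = 8952/13361 = 0.6700.
Debentures weight = 4409/13361 = 0.3300.
Debt contribution = 0.3300 × 9.1% × (1 − 16%) = 2.5224%.
Required equity contribution = 12.82% − 2.5224% = 10.2976%  ⇒  Re = 15.3693%.
CAPM: 15.3693% = 3.5% + β × 5.7%  ⇒  β = 2.0823.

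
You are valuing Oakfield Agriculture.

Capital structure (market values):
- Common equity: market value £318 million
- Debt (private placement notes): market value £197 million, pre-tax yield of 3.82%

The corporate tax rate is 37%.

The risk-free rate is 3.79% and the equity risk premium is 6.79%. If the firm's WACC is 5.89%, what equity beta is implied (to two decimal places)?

Total capital V = 318 + 197 = 515.
Equity weight = 318/515 = 0.6175.
Private placement notes weight = 197/515 = 0.3825.
Debt contribution = 0.3825 × 3.82% × (1 − 37%) = 0.9206%.
Required equity contribution = 5.89% − 0.9206% = 4.9694%  ⇒  Re = 8.0480%.
CAPM: 8.0480% = 3.79% + β × 6.79%  ⇒  β = 0.6271.

0.63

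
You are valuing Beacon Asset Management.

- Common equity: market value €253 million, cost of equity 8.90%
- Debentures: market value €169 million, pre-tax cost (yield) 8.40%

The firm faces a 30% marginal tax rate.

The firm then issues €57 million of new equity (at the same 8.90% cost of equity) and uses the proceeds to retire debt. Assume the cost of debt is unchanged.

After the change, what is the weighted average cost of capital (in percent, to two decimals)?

After the change:
Total capital V = 310 + 112 = 422.
Equity: weight = 310/422 = 0.7346; cost = 8.9%.
Debentures: weight = 112/422 = 0.2654; after-tax cost = 8.4% × (1 − 30%) = 5.8800%.
WACC = 0.7346 × 8.9000% + 0.2654 × 5.8800% = 8.0985%.

8.10%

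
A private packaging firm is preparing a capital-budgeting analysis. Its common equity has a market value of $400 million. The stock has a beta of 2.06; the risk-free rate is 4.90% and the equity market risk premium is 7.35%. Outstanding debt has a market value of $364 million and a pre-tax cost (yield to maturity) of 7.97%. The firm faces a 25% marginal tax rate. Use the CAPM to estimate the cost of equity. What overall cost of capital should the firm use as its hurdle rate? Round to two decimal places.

13.34%

Cost of equity via CAPM: Re = 4.9% + 2.06 × 7.35% = 20.0410%.
Total capital V = 400 + 364 = 764.
Equity: weight = 400/764 = 0.5236; cost = 20.041%.
Debt: weight = 364/764 = 0.4764; after-tax cost = 7.97% × (1 − 25%) = 5.9775%.
WACC = 0.5236 × 20.0410% + 0.4764 × 5.9775% = 13.3406%.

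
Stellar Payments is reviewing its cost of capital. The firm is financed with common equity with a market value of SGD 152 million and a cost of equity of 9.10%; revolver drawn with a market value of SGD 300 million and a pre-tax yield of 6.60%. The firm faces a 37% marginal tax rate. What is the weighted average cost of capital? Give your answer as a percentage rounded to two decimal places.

5.82%

Total capital V = 152 + 300 = 452.
Equity: weight = 152/452 = 0.3363; cost = 9.1%.
Revolver drawn: weight = 300/452 = 0.6637; after-tax cost = 6.6% × (1 − 37%) = 4.1580%.
WACC = 0.3363 × 9.1000% + 0.6637 × 4.1580% = 5.8199%.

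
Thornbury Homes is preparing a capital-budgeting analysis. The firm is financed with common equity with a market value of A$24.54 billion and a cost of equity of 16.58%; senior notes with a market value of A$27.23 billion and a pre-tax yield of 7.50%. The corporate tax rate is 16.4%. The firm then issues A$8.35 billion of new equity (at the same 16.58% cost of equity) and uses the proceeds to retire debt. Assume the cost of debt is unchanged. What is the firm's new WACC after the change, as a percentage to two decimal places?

12.82%

After the change:
Total capital V = 32.89 + 18.88 = 51.77.
Equity: weight = 32.89/51.77 = 0.6353; cost = 16.58%.
Senior notes: weight = 18.88/51.77 = 0.3647; after-tax cost = 7.5% × (1 − 16.4%) = 6.2700%.
WACC = 0.6353 × 16.5800% + 0.3647 × 6.2700% = 12.8200%.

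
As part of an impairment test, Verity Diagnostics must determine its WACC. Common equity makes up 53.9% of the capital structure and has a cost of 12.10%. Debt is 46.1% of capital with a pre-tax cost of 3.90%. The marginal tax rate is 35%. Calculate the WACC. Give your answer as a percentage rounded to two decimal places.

After-tax cost of debt = 3.9% × (1 − 35%) = 2.5350%.
WACC = 0.539 × 12.1000% + 0.461 × 2.5350% = 7.6905%.

7.69%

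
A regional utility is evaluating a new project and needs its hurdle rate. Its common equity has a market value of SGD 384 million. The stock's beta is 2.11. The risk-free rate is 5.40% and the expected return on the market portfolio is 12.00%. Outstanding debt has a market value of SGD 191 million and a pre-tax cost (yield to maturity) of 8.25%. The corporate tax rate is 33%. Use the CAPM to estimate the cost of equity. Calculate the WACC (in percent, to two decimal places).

14.74%

Market risk premium = 12.0% − 5.4% = 6.6%.
Cost of equity via CAPM: Re = 5.4% + 2.11 × 6.6% = 19.3260%.
Total capital V = 384 + 191 = 575.
Equity: weight = 384/575 = 0.6678; cost = 19.326%.
Debt: weight = 191/575 = 0.3322; after-tax cost = 8.25% × (1 − 33%) = 5.5275%.
WACC = 0.6678 × 19.3260% + 0.3322 × 5.5275% = 14.7425%.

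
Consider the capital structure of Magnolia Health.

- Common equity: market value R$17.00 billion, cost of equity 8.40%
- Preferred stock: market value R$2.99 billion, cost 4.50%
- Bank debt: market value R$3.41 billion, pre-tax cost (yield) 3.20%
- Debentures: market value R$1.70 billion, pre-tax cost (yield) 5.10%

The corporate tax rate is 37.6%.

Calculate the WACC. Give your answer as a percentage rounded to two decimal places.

6.71%

Total capital V = 17 + 2.99 + 3.41 + 1.7 = 25.1.
Equity: weight = 17/25.1 = 0.6773; cost = 8.4%.
Preferred: weight = 2.99/25.1 = 0.1191; cost = 4.5%.
Bank debt: weight = 3.41/25.1 = 0.1359; after-tax cost = 3.2% × (1 − 37.6%) = 1.9968%.
Debentures: weight = 1.7/25.1 = 0.0677; after-tax cost = 5.1% × (1 − 37.6%) = 3.1824%.
WACC = 0.6773 × 8.4000% + 0.1191 × 4.5000% + 0.1359 × 1.9968% + 0.0677 × 3.1824% = 6.7121%.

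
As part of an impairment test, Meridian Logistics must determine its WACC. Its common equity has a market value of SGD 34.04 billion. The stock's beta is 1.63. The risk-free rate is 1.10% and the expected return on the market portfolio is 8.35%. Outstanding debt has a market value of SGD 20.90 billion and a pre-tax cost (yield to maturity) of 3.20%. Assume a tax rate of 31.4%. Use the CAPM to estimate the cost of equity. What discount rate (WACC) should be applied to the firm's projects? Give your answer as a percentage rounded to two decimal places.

Market risk premium = 8.35% − 1.1% = 7.25%.
Cost of equity via CAPM: Re = 1.1% + 1.63 × 7.25% = 12.9175%.
Total capital V = 34.04 + 20.9 = 54.94.
Equity: weight = 34.04/54.94 = 0.6196; cost = 12.9175%.
Debt: weight = 20.9/54.94 = 0.3804; after-tax cost = 3.2% × (1 − 31.4%) = 2.1952%.
WACC = 0.6196 × 12.9175% + 0.3804 × 2.1952% = 8.8386%.

8.84%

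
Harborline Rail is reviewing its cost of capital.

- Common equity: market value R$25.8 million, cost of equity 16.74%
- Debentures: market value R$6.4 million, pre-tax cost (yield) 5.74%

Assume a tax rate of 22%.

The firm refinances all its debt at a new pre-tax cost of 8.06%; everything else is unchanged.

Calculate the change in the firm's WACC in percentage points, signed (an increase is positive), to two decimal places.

Current WACC:
Total capital V = 25.8 + 6.4 = 32.2.
Equity: weight = 25.8/32.2 = 0.8012; cost = 16.74%.
Debentures: weight = 6.4/32.2 = 0.1988; after-tax cost = 5.74% × (1 − 22%) = 4.4772%.
WACC = 0.8012 × 16.7400% + 0.1988 × 4.4772% = 14.3027%.
After the change:
Total capital V = 25.8 + 6.4 = 32.2.
Equity: weight = 25.8/32.2 = 0.8012; cost = 16.74%.
Debentures: weight = 6.4/32.2 = 0.1988; after-tax cost = 8.06% × (1 − 22%) = 6.2868%.
WACC = 0.8012 × 16.7400% + 0.1988 × 6.2868% = 14.6623%.
Change in WACC = 14.6623% − 14.3027% = 0.3597 pp.

+0.36 pp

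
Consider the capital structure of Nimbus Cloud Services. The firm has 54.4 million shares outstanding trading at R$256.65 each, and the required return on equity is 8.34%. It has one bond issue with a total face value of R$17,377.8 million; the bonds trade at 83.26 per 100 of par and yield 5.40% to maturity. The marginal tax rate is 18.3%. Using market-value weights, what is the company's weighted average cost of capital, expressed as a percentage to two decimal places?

Market value of equity E = 256.65 × 54.4m = 13961.76m. Market value of debt D = 17377.8m × 83.26/100 = 14468.75628m.
Total capital V = 13961.76 + 14468.75628 = 28430.51628.
Equity: weight = 13961.76/28430.51628 = 0.4911; cost = 8.34%.
Bonds outstanding: weight = 14468.75628/28430.51628 = 0.5089; after-tax cost = 5.4% × (1 − 18.3%) = 4.4118%.
WACC = 0.4911 × 8.3400% + 0.5089 × 4.4118% = 6.3409%.

6.34%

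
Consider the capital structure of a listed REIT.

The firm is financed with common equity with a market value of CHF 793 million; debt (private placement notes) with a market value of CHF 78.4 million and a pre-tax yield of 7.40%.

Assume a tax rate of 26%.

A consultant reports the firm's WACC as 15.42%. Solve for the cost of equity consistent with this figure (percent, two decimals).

Total capital V = 793 + 78.4 = 871.4.
Equity weight = 793/871.4 = 0.9100.
Private placement notes weight = 78.4/871.4 = 0.0900.
Debt contribution = 0.0900 × 7.4% × (1 − 26%) = 0.4927%.
Required equity contribution = 15.42% − 0.4927% = 14.9273%.
Re = 14.9273% / 0.9100 = 16.4031%.

16.40%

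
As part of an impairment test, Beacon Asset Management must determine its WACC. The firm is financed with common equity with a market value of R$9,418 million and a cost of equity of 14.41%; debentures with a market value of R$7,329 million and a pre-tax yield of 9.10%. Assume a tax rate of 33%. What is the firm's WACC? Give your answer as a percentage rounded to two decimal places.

Total capital V = 9418 + 7329 = 16747.
Equity: weight = 9418/16747 = 0.5624; cost = 14.41%.
Debentures: weight = 7329/16747 = 0.4376; after-tax cost = 9.1% × (1 − 33%) = 6.0970%.
WACC = 0.5624 × 14.4100% + 0.4376 × 6.0970% = 10.7720%.

10.77%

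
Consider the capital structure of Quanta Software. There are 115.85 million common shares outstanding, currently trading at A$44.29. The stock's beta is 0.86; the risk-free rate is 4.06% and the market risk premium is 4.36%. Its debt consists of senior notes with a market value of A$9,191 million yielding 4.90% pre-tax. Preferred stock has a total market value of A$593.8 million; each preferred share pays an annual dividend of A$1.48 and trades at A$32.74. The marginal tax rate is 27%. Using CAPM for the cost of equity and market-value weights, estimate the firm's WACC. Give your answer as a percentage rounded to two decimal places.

5.07%

Cost of equity via CAPM: Re = 4.06% + 0.86 × 4.36% = 7.8096%.
Cost of preferred: Rp = 1.48 / 32.74 = 4.5205%.
Market value of equity E = 44.29 × 115.85m = 5130.9965m.
Total capital V = 5130.9965 + 593.8 + 9191 = 14915.7965.
Equity: weight = 5130.9965/14915.7965 = 0.3440; cost = 7.8096%.
Preferred: weight = 593.8/14915.7965 = 0.0398; cost = 4.5205%.
Senior notes: weight = 9191/14915.7965 = 0.6162; after-tax cost = 4.9% × (1 − 27%) = 3.5770%.
WACC = 0.3440 × 7.8096% + 0.0398 × 4.5205% + 0.6162 × 3.5770% = 5.0706%.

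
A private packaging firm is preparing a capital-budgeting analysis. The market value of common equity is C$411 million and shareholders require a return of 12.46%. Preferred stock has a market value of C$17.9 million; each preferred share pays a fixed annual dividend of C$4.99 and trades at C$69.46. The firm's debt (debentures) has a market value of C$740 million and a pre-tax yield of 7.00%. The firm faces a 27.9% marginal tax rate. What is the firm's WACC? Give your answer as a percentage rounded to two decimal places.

Cost of preferred: Rp = 4.99 / 69.46 = 7.1840%.
Total capital V = 411 + 17.9 + 740 = 1168.9.
Equity: weight = 411/1168.9 = 0.3516; cost = 12.46%.
Preferred: weight = 17.9/1168.9 = 0.0153; cost = 7.184%.
Debentures: weight = 740/1168.9 = 0.6331; after-tax cost = 7% × (1 − 27.9%) = 5.0470%.
WACC = 0.3516 × 12.4600% + 0.0153 × 7.1840% + 0.6331 × 5.0470% = 7.6862%.

7.69%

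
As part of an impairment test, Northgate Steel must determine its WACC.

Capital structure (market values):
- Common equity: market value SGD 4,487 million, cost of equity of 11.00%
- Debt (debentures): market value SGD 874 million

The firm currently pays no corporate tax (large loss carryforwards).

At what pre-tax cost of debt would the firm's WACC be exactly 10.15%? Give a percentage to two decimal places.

Total capital V = 4487 + 874 = 5361.
Equity weight = 4487/5361 = 0.8370.
Debentures weight = 874/5361 = 0.1630.
Equity contribution = 0.8370 × 11% = 9.2067%.
Remaining for debt = 10.15% − 9.2067% = 0.9433%.
Rd × (1 − 0%) × 0.1630 = 0.9433%  ⇒  Rd = 5.7862%.

5.79%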